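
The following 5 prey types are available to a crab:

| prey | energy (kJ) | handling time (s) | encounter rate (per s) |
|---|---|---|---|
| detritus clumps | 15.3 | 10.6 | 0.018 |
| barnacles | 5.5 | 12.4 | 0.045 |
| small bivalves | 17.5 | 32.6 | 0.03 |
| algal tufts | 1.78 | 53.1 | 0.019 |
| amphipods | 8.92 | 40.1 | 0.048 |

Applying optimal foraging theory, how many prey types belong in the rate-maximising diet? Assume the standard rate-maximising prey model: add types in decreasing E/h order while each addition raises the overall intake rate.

Profitabilities (E/h, kJ/s): detritus clumps 1.44, small bivalves 0.537, barnacles 0.444, amphipods 0.222, algal tufts 0.0335. Add prey in this order while the next type's profitability exceeds the intake rate on those already taken.
Rate on top 1: 0.2313. small bivalves: 0.537 > 0.2313 → include.
Rate on top 2: 0.3691. barnacles: 0.444 > 0.3691 → include.
Rate on top 3: 0.3843. amphipods: 0.222 < 0.3843 → exclude; stop.
Optimal diet: detritus clumps, small bivalves, barnacles — 3 of 5 types.

3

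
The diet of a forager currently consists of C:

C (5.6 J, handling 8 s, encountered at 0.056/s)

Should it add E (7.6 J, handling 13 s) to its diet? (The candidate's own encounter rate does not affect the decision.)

Yes

Current rate: (0.056×5.6)/(1 + 0.056×8) = 0.2166 J/s.
E: E/h = 7.6/13 = 0.5846 J/s.
0.5846 > 0.2166, so adding E raises the average — include it.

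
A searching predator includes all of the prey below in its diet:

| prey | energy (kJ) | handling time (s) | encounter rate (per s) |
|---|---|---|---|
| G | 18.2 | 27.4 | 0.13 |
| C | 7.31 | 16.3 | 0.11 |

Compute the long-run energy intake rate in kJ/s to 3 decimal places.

R = (0.13×18.2 + 0.11×7.31) / (1 + 0.13×27.4 + 0.11×16.3) = 3.17/6.355 = 0.4988 kJ/s.

0.499 kJ/s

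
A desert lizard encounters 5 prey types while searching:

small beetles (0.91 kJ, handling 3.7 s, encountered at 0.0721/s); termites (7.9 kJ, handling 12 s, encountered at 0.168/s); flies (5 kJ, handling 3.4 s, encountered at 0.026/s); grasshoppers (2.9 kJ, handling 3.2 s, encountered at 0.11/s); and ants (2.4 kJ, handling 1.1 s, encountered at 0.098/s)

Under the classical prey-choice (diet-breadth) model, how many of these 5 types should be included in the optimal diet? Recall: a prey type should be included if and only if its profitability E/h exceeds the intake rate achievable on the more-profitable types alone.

4

Rank by E/h (kJ/s): ants 2.18, flies 1.47, grasshoppers 0.906, termites 0.658, small beetles 0.246. Include each in turn until the next type's E/h falls below the running intake rate.
Rate on top 1: 0.2123. flies: 1.47 > 0.2123 → include.
Rate on top 2: 0.3053. grasshoppers: 0.906 > 0.3053 → include.
Rate on top 3: 0.4419. termites: 0.658 > 0.4419 → include.
Rate on top 4: 0.5643. small beetles: 0.246 < 0.5643 → exclude; stop.
Optimal diet: ants, flies, grasshoppers, termites — 4 of 5 types.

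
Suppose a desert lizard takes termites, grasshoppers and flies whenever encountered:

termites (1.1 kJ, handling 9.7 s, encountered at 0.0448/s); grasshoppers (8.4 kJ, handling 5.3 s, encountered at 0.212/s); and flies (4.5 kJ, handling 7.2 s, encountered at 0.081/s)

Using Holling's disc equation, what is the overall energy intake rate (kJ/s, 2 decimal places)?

Energy encountered per unit search time: 0.0448×1.1 + 0.212×8.4 + 0.081×4.5 = 2.195 kJ/s.
Handling time per unit search time: 0.0448×9.7 + 0.212×5.3 + 0.081×7.2 = 2.141.
Rate = 2.195/(1 + 2.141) = 0.6986 kJ/s.

0.70 kJ/s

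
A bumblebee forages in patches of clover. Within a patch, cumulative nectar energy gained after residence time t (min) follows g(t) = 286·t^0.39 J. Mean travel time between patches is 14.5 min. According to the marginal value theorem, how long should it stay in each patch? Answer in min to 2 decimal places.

9.27 min

Maximise g(t)/(T+t): set derivative to zero → g'(t)(T+t) = g(t).
g'(t) = 0.39·286·t^-0.61. Setting 0.39·286·t^-0.61 = 286·t^0.39/(14.5+t) gives 0.39(14.5+t) = t, so 0.61·t = 0.39×14.5.
t* = 0.39×14.5/0.61 = 9.27 min.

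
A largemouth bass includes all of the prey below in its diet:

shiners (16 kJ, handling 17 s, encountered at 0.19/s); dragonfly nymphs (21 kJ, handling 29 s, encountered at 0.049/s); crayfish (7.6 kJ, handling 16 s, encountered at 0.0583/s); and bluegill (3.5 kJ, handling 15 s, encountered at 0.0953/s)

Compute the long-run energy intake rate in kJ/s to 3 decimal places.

R = (0.19×16 + 0.049×21 + 0.0583×7.6 + 0.0953×3.5) / (1 + 0.19×17 + 0.049×29 + 0.0583×16 + 0.0953×15) = 4.846/8.013 = 0.6047 kJ/s.

0.605 kJ/s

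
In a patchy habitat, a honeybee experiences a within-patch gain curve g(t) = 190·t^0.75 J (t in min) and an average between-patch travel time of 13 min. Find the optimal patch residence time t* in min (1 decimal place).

39.0 min

Optimal t* satisfies g'(t*) = g(t*)/(T + t*).
g'(t) = 0.75·190·t^-0.25. Setting 0.75·190·t^-0.25 = 190·t^0.75/(13+t) gives 0.75(13+t) = t, so 0.25·t = 0.75×13.
t* = 0.75×13/0.25 = 39 min.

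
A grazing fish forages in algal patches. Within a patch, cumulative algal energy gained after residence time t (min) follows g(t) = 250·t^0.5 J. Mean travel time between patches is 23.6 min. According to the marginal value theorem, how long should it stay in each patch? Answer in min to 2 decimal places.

By the marginal value theorem, leave when the instantaneous gain rate g'(t) equals the habitat-wide average g(t)/(T + t).
g'(t) = 0.5·250·t^-0.5. Setting 0.5·250·t^-0.5 = 250·t^0.5/(23.6+t) gives 0.5(23.6+t) = t, so 0.50·t = 0.5×23.6.
t* = 0.5×23.6/0.50 = 23.6 min.

23.60 min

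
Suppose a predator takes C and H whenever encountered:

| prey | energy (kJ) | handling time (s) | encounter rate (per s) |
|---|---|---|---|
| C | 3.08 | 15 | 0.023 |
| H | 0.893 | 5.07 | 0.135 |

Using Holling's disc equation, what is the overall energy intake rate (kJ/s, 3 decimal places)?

0.094 kJ/s

Energy encountered per unit search time: 0.023×3.08 + 0.135×0.893 = 0.1914 kJ/s.
Handling time per unit search time: 0.023×15 + 0.135×5.07 = 1.029.
Rate = 0.1914/(1 + 1.029) = 0.09431 kJ/s.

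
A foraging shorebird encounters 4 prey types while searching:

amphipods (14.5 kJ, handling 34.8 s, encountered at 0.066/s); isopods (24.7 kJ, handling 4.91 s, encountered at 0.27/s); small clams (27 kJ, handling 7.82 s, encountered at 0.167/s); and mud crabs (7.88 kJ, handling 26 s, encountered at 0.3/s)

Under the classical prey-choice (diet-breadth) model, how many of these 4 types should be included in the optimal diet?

Profitabilities (E/h, kJ/s): isopods 5.03, small clams 3.45, amphipods 0.417, mud crabs 0.303. Add prey in this order while the next type's profitability exceeds the intake rate on those already taken.
Rate on top 1: 2.868. small clams: 3.45 > 2.868 → include.
Rate on top 2: 3.078. amphipods: 0.417 < 3.078 → exclude; stop.
Optimal diet: isopods, small clams — 2 of 4 types.

2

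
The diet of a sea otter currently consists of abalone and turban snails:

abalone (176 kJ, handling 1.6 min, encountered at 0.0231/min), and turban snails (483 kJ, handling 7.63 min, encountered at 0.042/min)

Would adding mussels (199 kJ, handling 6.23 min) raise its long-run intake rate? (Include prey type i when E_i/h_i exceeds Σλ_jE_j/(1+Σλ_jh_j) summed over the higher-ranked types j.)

Yes

On abalone and turban snails alone, R = ΣλE/(1+Σλh) = 24.35/1.357 = 17.94 kJ/min.
mussels: E/h = 199/6.23 = 31.94 kJ/min.
31.94 > 17.94, so adding mussels raises the average — include it.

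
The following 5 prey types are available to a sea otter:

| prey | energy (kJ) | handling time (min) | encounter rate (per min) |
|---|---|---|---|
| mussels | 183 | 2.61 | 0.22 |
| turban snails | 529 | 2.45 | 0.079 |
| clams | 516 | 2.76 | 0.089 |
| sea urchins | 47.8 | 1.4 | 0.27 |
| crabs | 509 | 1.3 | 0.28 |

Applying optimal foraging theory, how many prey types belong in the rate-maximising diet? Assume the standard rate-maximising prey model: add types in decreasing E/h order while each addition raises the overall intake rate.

3

Rank by E/h (kJ/min): crabs 392, turban snails 216, clams 187, mussels 70.1, sea urchins 34.1. Include each in turn until the next type's E/h falls below the running intake rate.
Rate on top 1: 104.5. turban snails: 216 > 104.5 → include.
Rate on top 2: 118.3. clams: 187 > 118.3 → include.
Rate on top 3: 127.7. mussels: 70.1 < 127.7 → exclude; stop.
Optimal diet: crabs, turban snails, clams — 3 of 5 types.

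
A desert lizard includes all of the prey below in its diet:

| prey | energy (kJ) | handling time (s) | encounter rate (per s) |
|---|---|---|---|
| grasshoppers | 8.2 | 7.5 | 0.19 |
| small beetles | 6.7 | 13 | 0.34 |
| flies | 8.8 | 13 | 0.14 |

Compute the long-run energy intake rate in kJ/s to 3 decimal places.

R = (0.19×8.2 + 0.34×6.7 + 0.14×8.8) / (1 + 0.19×7.5 + 0.34×13 + 0.14×13) = 5.068/8.665 = 0.5849 kJ/s.

0.585 kJ/s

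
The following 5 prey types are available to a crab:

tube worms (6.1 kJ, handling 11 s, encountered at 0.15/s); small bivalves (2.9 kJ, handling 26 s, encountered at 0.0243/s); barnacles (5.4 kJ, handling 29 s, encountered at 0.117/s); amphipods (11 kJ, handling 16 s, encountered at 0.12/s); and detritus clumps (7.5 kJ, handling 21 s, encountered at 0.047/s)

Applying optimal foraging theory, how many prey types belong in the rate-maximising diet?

2

E/h in descending order: amphipods 0.688, tube worms 0.555, detritus clumps 0.357, barnacles 0.186, small bivalves 0.112 kJ/s. The optimal diet is the largest prefix of this list for which every included type satisfies E_i/h_i > R on the types above it.
Rate on top 1: 0.4521. tube worms: 0.555 > 0.4521 → include.
Rate on top 2: 0.4891. detritus clumps: 0.357 < 0.4891 → exclude; stop.
Optimal diet: amphipods, tube worms — 2 of 5 types.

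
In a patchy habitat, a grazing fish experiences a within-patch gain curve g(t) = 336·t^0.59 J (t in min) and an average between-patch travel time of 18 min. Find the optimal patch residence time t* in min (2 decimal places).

Optimal t* satisfies g'(t*) = g(t*)/(T + t*).
g'(t) = 0.59·336·t^-0.41. Setting 0.59·336·t^-0.41 = 336·t^0.59/(18+t) gives 0.59(18+t) = t, so 0.41·t = 0.59×18.
t* = 0.59×18/0.41 = 25.9 min.

25.90 min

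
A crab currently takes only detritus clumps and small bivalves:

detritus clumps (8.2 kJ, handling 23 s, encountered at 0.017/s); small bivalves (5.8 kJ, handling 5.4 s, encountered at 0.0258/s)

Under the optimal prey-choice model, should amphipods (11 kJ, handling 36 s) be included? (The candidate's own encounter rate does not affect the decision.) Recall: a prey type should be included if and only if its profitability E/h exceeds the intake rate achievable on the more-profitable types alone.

On detritus clumps and small bivalves alone, R = ΣλE/(1+Σλh) = 0.289/1.53 = 0.1889 kJ/s.
amphipods: E/h = 11/36 = 0.3056 kJ/s.
Since 0.3056 > R, including amphipods increases the long-run rate.

Yes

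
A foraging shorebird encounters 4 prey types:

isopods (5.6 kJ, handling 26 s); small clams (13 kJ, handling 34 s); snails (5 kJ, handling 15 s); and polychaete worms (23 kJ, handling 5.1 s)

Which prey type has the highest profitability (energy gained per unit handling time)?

polychaete worms

Profitability E/h (kJ/s): isopods = 5.6/26 = 0.215, small clams = 13/34 = 0.382, snails = 5/15 = 0.333, polychaete worms = 23/5.1 = 4.51.
Ranked: polychaete worms > small clams > snails > isopods.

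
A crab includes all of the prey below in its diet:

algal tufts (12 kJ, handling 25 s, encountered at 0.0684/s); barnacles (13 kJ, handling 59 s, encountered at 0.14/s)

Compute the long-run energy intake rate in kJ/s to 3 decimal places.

Energy encountered per unit search time: 0.0684×12 + 0.14×13 = 2.641 kJ/s.
Handling time per unit search time: 0.0684×25 + 0.14×59 = 9.97.
Rate = 2.641/(1 + 9.97) = 0.2407 kJ/s.

0.241 kJ/s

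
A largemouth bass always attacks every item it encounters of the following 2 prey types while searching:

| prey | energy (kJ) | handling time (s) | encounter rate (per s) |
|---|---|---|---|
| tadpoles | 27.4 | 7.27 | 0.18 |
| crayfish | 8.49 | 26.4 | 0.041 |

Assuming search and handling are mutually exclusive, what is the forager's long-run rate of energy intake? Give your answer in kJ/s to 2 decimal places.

R = Σλ_iE_i / (1 + Σλ_ih_i)
Numerator: 0.18×27.4 + 0.041×8.49 = 5.28
Denominator: 1 + 0.18×7.27 + 0.041×26.4 = 3.391
R = 5.28/3.391 = 1.557 kJ/s

1.56 kJ/s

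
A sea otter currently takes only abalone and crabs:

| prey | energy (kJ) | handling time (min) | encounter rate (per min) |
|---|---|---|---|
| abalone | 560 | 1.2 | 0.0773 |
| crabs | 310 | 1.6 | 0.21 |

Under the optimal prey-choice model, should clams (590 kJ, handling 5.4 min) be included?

Intake rate on the current diet: R = (0.0773×560 + 0.21×310) / (1 + 0.0773×1.2 + 0.21×1.6) = 108.4/1.429 = 75.86 kJ/min.
clams: E/h = 590/5.4 = 109.3 kJ/min.
Since 109.3 > R, including clams increases the long-run rate.

Yes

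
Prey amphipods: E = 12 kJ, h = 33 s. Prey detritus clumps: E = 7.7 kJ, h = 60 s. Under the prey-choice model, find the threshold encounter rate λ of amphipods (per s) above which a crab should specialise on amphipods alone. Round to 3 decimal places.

The zero-one rule: include detritus clumps iff E₂/h₂ > λE₁/(1+λh₁). Equality gives the switch point.
λE₁h₂ = E₂ + λE₂h₁ ⇒ λ = E₂/(E₁h₂ − E₂h₁) = 7.7/(720 − 254.1) = 0.01653 per s.

0.017 per s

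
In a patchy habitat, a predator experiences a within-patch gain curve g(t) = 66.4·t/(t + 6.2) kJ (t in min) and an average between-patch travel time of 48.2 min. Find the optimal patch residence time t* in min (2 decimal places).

By the marginal value theorem, leave when the instantaneous gain rate g'(t) equals the habitat-wide average g(t)/(T + t).
g'(t) = 66.4·6.2/(t + 6.2)². Setting 66.4·6.2/(t+6.2)² = 66.4t/[(t+6.2)(48.2+t)] gives 6.2(48.2+t) = t(t+6.2), so t² = 6.2×48.2 = 298.8.
t* = √298.8 = 17.29 min.

17.29 min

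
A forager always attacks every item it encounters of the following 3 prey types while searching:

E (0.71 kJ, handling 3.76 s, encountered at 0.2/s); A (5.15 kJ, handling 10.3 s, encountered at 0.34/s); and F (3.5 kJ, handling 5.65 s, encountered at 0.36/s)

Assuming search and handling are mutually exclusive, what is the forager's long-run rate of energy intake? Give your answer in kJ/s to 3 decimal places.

0.433 kJ/s

R = (0.2×0.71 + 0.34×5.15 + 0.36×3.5) / (1 + 0.2×3.76 + 0.34×10.3 + 0.36×5.65) = 3.153/7.288 = 0.4326 kJ/s.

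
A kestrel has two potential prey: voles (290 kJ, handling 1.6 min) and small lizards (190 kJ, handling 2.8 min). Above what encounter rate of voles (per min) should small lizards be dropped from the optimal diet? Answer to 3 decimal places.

0.374 per min

The zero-one rule: include small lizards iff E₂/h₂ > λE₁/(1+λh₁). Equality gives the switch point.
λE₁h₂ = E₂ + λE₂h₁ ⇒ λ = E₂/(E₁h₂ − E₂h₁) = 190/(812 − 304) = 0.374 per min.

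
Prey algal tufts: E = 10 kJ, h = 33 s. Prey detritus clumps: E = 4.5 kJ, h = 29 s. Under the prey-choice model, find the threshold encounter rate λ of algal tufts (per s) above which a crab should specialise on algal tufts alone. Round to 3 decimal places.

At the threshold, the rate on algal tufts alone equals the profitability of detritus clumps: λ·10/(1 + λ·33) = 4.5/29 = 0.1552.
Rearranging, λ(10 − 0.1552×33) = 0.1552, so λ = 0.1552/4.879 = 0.0318 per s.

0.032 per s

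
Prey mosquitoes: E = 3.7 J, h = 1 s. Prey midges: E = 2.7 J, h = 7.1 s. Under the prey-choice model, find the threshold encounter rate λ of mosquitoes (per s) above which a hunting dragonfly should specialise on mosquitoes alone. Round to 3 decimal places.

At the threshold, the rate on mosquitoes alone equals the profitability of midges: λ·3.7/(1 + λ·1) = 2.7/7.1 = 0.3803.
Rearranging, λ(3.7 − 0.3803×1) = 0.3803, so λ = 0.3803/3.32 = 0.1146 per s.

0.115 per s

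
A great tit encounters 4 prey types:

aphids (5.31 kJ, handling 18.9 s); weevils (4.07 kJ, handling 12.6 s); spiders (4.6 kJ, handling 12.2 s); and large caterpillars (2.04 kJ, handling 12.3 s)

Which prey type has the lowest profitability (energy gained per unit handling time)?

large caterpillars

Profitability E/h (kJ/s): aphids = 5.31/18.9 = 0.281, weevils = 4.07/12.6 = 0.323, spiders = 4.6/12.2 = 0.377, large caterpillars = 2.04/12.3 = 0.166.
Ranked: spiders > weevils > aphids > large caterpillars.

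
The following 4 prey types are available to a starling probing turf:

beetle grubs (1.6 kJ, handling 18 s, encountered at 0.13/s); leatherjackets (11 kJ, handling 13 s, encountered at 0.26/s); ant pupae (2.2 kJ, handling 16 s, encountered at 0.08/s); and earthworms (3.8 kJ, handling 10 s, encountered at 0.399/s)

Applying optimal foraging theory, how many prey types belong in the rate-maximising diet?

Profitabilities (E/h, kJ/s): leatherjackets 0.846, earthworms 0.38, ant pupae 0.138, beetle grubs 0.0889. Add prey in this order while the next type's profitability exceeds the intake rate on those already taken.
Rate on top 1: 0.653. earthworms: 0.38 < 0.653 → exclude; stop.
Optimal diet: leatherjackets — 1 of 4 types.

1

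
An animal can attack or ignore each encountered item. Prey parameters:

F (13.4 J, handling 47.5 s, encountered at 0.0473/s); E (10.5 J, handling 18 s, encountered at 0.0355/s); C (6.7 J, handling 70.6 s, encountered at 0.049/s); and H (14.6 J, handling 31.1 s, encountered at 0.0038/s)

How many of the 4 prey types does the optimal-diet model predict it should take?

Profitabilities (E/h, J/s): E 0.583, H 0.469, F 0.282, C 0.0949. Add prey in this order while the next type's profitability exceeds the intake rate on those already taken.
Rate on top 1: 0.2274. H: 0.469 > 0.2274 → include.
Rate on top 2: 0.2437. F: 0.282 > 0.2437 → include.
Rate on top 3: 0.2653. C: 0.0949 < 0.2653 → exclude; stop.
Optimal diet: E, H, F — 3 of 4 types.

3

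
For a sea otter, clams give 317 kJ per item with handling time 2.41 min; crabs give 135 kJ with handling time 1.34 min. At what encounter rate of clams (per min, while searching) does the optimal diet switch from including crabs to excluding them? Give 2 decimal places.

At the threshold, the rate on clams alone equals the profitability of crabs: λ·317/(1 + λ·2.41) = 135/1.34 = 100.7.
Rearranging, λ(317 − 100.7×2.41) = 100.7, so λ = 100.7/74.2 = 1.358 per min.

1.36 per min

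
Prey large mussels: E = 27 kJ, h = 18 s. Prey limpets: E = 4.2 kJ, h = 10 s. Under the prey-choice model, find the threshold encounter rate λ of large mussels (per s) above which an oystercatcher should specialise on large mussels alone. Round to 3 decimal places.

0.022 per s

The zero-one rule: include limpets iff E₂/h₂ > λE₁/(1+λh₁). Equality gives the switch point.
λE₁h₂ = E₂ + λE₂h₁ ⇒ λ = E₂/(E₁h₂ − E₂h₁) = 4.2/(270 − 75.6) = 0.0216 per s.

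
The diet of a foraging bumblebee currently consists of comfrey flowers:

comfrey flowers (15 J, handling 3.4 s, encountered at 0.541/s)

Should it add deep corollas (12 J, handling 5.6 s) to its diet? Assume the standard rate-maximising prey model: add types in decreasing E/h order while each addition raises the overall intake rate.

No

Current rate: (0.541×15)/(1 + 0.541×3.4) = 2.858 J/s.
deep corollas: E/h = 12/5.6 = 2.143 J/s.
Since 2.143 < R, time spent handling deep corollas is better spent searching.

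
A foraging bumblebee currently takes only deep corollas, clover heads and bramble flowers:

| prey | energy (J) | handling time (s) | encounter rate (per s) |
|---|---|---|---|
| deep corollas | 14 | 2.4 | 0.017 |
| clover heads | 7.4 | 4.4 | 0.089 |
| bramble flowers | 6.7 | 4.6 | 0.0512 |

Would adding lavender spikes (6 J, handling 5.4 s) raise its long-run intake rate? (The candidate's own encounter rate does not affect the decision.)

Yes

On deep corollas, clover heads and bramble flowers alone, R = ΣλE/(1+Σλh) = 1.24/1.668 = 0.7432 J/s.
lavender spikes: E/h = 6/5.4 = 1.111 J/s.
1.111 > 0.7432, so adding lavender spikes raises the average — include it.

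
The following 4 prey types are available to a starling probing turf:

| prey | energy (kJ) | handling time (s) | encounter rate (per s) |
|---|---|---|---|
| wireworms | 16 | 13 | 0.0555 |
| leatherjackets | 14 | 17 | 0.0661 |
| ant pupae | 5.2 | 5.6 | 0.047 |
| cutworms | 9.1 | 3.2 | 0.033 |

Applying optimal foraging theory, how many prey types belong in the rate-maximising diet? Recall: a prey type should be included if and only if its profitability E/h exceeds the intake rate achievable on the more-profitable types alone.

Profitabilities (E/h, kJ/s): cutworms 2.84, wireworms 1.23, ant pupae 0.929, leatherjackets 0.824. Add prey in this order while the next type's profitability exceeds the intake rate on those already taken.
Rate on top 1: 0.2716. wireworms: 1.23 > 0.2716 → include.
Rate on top 2: 0.6504. ant pupae: 0.929 > 0.6504 → include.
Rate on top 3: 0.6854. leatherjackets: 0.824 > 0.6854 → include.
Optimal diet: cutworms, wireworms, ant pupae, leatherjackets — 4 of 4 types.

4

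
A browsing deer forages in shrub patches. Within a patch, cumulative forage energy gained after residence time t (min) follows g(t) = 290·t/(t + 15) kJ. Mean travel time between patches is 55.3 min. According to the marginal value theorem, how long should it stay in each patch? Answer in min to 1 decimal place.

Optimal t* satisfies g'(t*) = g(t*)/(T + t*).
g'(t) = 290·15/(t + 15)². Setting 290·15/(t+15)² = 290t/[(t+15)(55.3+t)] gives 15(55.3+t) = t(t+15), so t² = 15×55.3 = 829.5.
t* = √829.5 = 28.8 min.

28.8 min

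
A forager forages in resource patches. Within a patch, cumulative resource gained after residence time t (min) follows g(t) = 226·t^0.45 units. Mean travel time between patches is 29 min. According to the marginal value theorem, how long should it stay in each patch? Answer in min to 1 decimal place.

23.7 min

Maximise g(t)/(T+t): set derivative to zero → g'(t)(T+t) = g(t).
g'(t) = 0.45·226·t^-0.55. Setting 0.45·226·t^-0.55 = 226·t^0.45/(29+t) gives 0.45(29+t) = t, so 0.55·t = 0.45×29.
t* = 0.45×29/0.55 = 23.73 min.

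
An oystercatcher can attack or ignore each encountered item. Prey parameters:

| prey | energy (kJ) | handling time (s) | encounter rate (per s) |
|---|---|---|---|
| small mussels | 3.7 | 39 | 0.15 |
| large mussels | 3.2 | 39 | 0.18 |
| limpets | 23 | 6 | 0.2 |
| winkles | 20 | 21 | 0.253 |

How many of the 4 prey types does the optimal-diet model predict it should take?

1

Profitabilities (E/h, kJ/s): limpets 3.83, winkles 0.952, small mussels 0.0949, large mussels 0.0821. Add prey in this order while the next type's profitability exceeds the intake rate on those already taken.
Rate on top 1: 2.091. winkles: 0.952 < 2.091 → exclude; stop.
Optimal diet: limpets — 1 of 4 types.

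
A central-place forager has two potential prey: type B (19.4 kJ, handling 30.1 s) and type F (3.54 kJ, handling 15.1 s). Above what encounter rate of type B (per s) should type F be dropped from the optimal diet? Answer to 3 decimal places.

0.019 per s

The zero-one rule: include type F iff E₂/h₂ > λE₁/(1+λh₁). Equality gives the switch point.
λE₁h₂ = E₂ + λE₂h₁ ⇒ λ = E₂/(E₁h₂ − E₂h₁) = 3.54/(292.9 − 106.6) = 0.01899 per s.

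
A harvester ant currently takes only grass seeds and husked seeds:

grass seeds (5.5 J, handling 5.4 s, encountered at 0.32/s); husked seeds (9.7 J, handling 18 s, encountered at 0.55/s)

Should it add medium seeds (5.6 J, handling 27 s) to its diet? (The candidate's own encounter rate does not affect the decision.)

No

Current rate: (0.32×5.5 + 0.55×9.7)/(1 + 0.32×5.4 + 0.55×18) = 0.5618 J/s.
medium seeds: E/h = 5.6/27 = 0.2074 J/s.
0.2074 < 0.5618, so adding medium seeds would lower the average — exclude it.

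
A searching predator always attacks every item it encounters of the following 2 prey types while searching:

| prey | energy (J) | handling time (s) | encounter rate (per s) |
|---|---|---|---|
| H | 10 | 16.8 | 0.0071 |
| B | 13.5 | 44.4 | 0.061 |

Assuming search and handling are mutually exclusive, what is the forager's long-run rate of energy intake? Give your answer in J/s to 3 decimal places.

0.234 J/s

R = (0.0071×10 + 0.061×13.5) / (1 + 0.0071×16.8 + 0.061×44.4) = 0.8945/3.828 = 0.2337 J/s.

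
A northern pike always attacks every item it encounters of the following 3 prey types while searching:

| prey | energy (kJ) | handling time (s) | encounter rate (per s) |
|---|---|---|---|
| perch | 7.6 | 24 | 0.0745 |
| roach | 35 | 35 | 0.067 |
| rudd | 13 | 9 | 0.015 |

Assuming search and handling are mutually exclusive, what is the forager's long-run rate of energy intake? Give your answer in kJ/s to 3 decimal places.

0.590 kJ/s

Energy encountered per unit search time: 0.0745×7.6 + 0.067×35 + 0.015×13 = 3.106 kJ/s.
Handling time per unit search time: 0.0745×24 + 0.067×35 + 0.015×9 = 4.268.
Rate = 3.106/(1 + 4.268) = 0.5896 kJ/s.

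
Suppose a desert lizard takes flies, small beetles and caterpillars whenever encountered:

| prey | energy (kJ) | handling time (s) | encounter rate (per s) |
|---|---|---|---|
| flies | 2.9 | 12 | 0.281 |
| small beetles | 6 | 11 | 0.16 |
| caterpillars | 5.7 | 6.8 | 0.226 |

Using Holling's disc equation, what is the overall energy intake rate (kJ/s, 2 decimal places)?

R = Σλ_iE_i / (1 + Σλ_ih_i)
Numerator: 0.281×2.9 + 0.16×6 + 0.226×5.7 = 3.063
Denominator: 1 + 0.281×12 + 0.16×11 + 0.226×6.8 = 7.669
R = 3.063/7.669 = 0.3994 kJ/s

0.40 kJ/s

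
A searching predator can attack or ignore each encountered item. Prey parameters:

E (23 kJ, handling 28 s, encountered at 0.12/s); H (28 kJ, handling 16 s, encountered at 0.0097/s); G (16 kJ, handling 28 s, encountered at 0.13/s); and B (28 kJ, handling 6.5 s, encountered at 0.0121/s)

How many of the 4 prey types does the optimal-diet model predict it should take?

E/h in descending order: B 4.31, H 1.75, E 0.821, G 0.571 kJ/s. The optimal diet is the largest prefix of this list for which every included type satisfies E_i/h_i > R on the types above it.
Rate on top 1: 0.3141. H: 1.75 > 0.3141 → include.
Rate on top 2: 0.4947. E: 0.821 > 0.4947 → include.
Rate on top 3: 0.7337. G: 0.571 < 0.7337 → exclude; stop.
Optimal diet: B, H, E — 3 of 4 types.

3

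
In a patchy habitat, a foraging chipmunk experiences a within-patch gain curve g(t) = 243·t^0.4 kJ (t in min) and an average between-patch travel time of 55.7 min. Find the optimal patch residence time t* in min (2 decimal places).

By the marginal value theorem, leave when the instantaneous gain rate g'(t) equals the habitat-wide average g(t)/(T + t).
g'(t) = 0.4·243·t^-0.6. Setting 0.4·243·t^-0.6 = 243·t^0.4/(55.7+t) gives 0.4(55.7+t) = t, so 0.60·t = 0.4×55.7.
t* = 0.4×55.7/0.60 = 37.13 min.

37.13 min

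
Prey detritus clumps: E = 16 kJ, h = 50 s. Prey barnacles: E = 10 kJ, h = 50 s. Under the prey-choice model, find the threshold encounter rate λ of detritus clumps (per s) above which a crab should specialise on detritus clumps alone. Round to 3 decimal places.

At the threshold, the rate on detritus clumps alone equals the profitability of barnacles: λ·16/(1 + λ·50) = 10/50 = 0.2.
Rearranging, λ(16 − 0.2×50) = 0.2, so λ = 0.2/6 = 0.03333 per s.

0.033 per s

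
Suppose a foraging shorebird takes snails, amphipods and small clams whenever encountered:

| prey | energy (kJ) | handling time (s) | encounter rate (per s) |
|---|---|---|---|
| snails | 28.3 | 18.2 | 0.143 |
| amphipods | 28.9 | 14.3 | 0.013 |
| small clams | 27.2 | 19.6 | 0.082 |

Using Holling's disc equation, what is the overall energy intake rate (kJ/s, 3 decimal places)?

Energy encountered per unit search time: 0.143×28.3 + 0.013×28.9 + 0.082×27.2 = 6.653 kJ/s.
Handling time per unit search time: 0.143×18.2 + 0.013×14.3 + 0.082×19.6 = 4.396.
Rate = 6.653/(1 + 4.396) = 1.233 kJ/s.

1.233 kJ/s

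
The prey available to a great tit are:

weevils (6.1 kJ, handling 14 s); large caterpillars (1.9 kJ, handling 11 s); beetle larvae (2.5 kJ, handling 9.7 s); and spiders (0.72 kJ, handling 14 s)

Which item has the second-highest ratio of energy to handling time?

In descending order of E/h:
weevils: 6.1/14 = 0.436 kJ/s
beetle larvae: 2.5/9.7 = 0.258 kJ/s
large caterpillars: 1.9/11 = 0.173 kJ/s
spiders: 0.72/14 = 0.0514 kJ/s

beetle larvae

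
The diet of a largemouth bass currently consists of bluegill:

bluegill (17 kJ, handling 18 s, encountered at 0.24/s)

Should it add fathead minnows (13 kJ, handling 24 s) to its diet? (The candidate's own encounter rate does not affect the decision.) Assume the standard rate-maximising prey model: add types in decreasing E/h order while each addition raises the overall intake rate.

On bluegill alone, R = ΣλE/(1+Σλh) = 4.08/5.32 = 0.7669 kJ/s.
Profitability of fathead minnows: 13/24 = 0.5417 kJ/s.
Since 0.5417 < R, time spent handling fathead minnows is better spent searching.

No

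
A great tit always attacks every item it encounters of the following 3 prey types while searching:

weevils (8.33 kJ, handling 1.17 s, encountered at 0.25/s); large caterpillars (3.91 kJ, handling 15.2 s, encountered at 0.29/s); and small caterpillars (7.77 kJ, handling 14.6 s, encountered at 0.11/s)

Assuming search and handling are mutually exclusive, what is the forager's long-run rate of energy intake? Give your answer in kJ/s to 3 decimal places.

R = Σλ_iE_i / (1 + Σλ_ih_i)
Numerator: 0.25×8.33 + 0.29×3.91 + 0.11×7.77 = 4.071
Denominator: 1 + 0.25×1.17 + 0.29×15.2 + 0.11×14.6 = 7.306
R = 4.071/7.306 = 0.5572 kJ/s

0.557 kJ/s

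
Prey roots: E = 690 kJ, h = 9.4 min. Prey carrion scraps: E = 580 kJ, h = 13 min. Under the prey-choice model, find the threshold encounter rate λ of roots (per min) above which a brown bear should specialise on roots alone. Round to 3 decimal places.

0.165 per min

Drop carrion scraps once their profitability E₂/h₂ falls below the rate achievable on roots alone: E₂/h₂ = λE₁/(1 + λh₁).
Solve for λ: λE₁h₂ = E₂(1 + λh₁) → λ(E₁h₂ − E₂h₁) = E₂ → λ = E₂/(E₁h₂ − E₂h₁).
λ = 580/(690×13 − 580×9.4) = 580/3518 = 0.1649 per min.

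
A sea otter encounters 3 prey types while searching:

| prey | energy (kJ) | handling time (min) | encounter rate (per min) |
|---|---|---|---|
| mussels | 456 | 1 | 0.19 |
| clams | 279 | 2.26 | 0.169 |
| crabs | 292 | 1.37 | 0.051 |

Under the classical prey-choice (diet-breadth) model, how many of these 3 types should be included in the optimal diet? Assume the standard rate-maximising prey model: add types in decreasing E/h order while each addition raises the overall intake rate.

Rank by E/h (kJ/min): mussels 456, crabs 213, clams 123. Include each in turn until the next type's E/h falls below the running intake rate.
Rate on top 1: 72.81. crabs: 213 > 72.81 → include.
Rate on top 2: 80.59. clams: 123 > 80.59 → include.
Optimal diet: mussels, crabs, clams — 3 of 3 types.

3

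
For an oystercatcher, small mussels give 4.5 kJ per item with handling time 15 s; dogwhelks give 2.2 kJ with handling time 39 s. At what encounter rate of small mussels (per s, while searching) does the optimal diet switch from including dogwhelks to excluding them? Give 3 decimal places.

0.015 per s

The zero-one rule: include dogwhelks iff E₂/h₂ > λE₁/(1+λh₁). Equality gives the switch point.
λE₁h₂ = E₂ + λE₂h₁ ⇒ λ = E₂/(E₁h₂ − E₂h₁) = 2.2/(175.5 − 33) = 0.01544 per s.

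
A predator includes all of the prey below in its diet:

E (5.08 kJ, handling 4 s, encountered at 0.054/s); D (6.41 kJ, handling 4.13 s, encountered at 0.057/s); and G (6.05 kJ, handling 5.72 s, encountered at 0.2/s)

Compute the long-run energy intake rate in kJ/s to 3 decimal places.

0.713 kJ/s

Energy encountered per unit search time: 0.054×5.08 + 0.057×6.41 + 0.2×6.05 = 1.85 kJ/s.
Handling time per unit search time: 0.054×4 + 0.057×4.13 + 0.2×5.72 = 1.595.
Rate = 1.85/(1 + 1.595) = 0.7127 kJ/s.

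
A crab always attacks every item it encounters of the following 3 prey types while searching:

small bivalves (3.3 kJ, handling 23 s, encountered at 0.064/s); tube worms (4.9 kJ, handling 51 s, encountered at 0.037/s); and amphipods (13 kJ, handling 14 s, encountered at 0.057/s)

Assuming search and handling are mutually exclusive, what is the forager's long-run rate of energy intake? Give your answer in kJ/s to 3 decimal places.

Energy encountered per unit search time: 0.064×3.3 + 0.037×4.9 + 0.057×13 = 1.133 kJ/s.
Handling time per unit search time: 0.064×23 + 0.037×51 + 0.057×14 = 4.157.
Rate = 1.133/(1 + 4.157) = 0.2198 kJ/s.

0.220 kJ/s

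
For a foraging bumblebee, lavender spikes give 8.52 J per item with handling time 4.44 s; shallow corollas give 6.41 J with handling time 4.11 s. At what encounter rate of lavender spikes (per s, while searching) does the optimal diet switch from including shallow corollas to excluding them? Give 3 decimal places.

At the threshold, the rate on lavender spikes alone equals the profitability of shallow corollas: λ·8.52/(1 + λ·4.44) = 6.41/4.11 = 1.56.
Rearranging, λ(8.52 − 1.56×4.44) = 1.56, so λ = 1.56/1.595 = 0.9776 per s.

0.978 per s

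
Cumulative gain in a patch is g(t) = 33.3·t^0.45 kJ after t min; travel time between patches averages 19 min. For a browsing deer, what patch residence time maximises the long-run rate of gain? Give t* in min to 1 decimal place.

15.5 min

Maximise g(t)/(T+t): set derivative to zero → g'(t)(T+t) = g(t).
g'(t) = 0.45·33.3·t^-0.55. Setting 0.45·33.3·t^-0.55 = 33.3·t^0.45/(19+t) gives 0.45(19+t) = t, so 0.55·t = 0.45×19.
t* = 0.45×19/0.55 = 15.55 min.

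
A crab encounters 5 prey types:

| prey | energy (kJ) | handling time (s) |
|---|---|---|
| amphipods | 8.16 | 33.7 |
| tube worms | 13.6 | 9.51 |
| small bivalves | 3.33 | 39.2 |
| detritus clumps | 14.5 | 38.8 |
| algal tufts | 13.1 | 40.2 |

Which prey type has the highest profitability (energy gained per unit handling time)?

In descending order of E/h:
tube worms: 13.6/9.51 = 1.43 kJ/s
detritus clumps: 14.5/38.8 = 0.374 kJ/s
algal tufts: 13.1/40.2 = 0.326 kJ/s
amphipods: 8.16/33.7 = 0.242 kJ/s
small bivalves: 3.33/39.2 = 0.0849 kJ/s

tube worms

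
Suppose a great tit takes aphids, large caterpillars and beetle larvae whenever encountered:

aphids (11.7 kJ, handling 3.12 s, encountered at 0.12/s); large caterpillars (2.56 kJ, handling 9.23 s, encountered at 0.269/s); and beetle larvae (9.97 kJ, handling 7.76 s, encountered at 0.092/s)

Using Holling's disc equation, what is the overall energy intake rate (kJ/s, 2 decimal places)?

R = Σλ_iE_i / (1 + Σλ_ih_i)
Numerator: 0.12×11.7 + 0.269×2.56 + 0.092×9.97 = 3.01
Denominator: 1 + 0.12×3.12 + 0.269×9.23 + 0.092×7.76 = 4.571
R = 3.01/4.571 = 0.6584 kJ/s

0.66 kJ/s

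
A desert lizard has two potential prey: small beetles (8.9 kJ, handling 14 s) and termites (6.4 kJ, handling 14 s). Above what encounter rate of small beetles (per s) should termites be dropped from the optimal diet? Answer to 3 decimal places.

0.183 per s

Drop termites once their profitability E₂/h₂ falls below the rate achievable on small beetles alone: E₂/h₂ = λE₁/(1 + λh₁).
Solve for λ: λE₁h₂ = E₂(1 + λh₁) → λ(E₁h₂ − E₂h₁) = E₂ → λ = E₂/(E₁h₂ − E₂h₁).
λ = 6.4/(8.9×14 − 6.4×14) = 6.4/35 = 0.1829 per s.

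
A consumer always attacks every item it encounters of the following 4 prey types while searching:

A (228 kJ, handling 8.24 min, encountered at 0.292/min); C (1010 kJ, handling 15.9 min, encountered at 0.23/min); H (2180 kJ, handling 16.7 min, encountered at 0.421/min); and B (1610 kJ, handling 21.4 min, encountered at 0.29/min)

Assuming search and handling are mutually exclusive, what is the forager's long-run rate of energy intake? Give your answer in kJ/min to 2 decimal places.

R = (0.292×228 + 0.23×1010 + 0.421×2180 + 0.29×1610) / (1 + 0.292×8.24 + 0.23×15.9 + 0.421×16.7 + 0.29×21.4) = 1684/20.3 = 82.93 kJ/min.

82.93 kJ/min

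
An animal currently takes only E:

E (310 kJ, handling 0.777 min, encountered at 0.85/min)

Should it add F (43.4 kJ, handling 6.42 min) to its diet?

No

Intake rate on the current diet: R = (0.85×310) / (1 + 0.85×0.777) = 263.5/1.66 = 158.7 kJ/min.
F: E/h = 43.4/6.42 = 6.76 kJ/min.
Since 6.76 < R, time spent handling F is better spent searching.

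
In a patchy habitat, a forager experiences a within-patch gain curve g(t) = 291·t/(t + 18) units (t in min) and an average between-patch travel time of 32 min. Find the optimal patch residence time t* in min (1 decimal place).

Maximise g(t)/(T+t): set derivative to zero → g'(t)(T+t) = g(t).
g'(t) = 291·18/(t + 18)². Setting 291·18/(t+18)² = 291t/[(t+18)(32+t)] gives 18(32+t) = t(t+18), so t² = 18×32 = 576.
t* = √576 = 24 min.

24.0 min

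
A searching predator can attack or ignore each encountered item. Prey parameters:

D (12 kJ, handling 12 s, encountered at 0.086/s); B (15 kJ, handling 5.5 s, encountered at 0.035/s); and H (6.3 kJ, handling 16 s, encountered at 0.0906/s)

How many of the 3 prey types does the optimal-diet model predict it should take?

2

Profitabilities (E/h, kJ/s): B 2.73, D 1, H 0.394. Add prey in this order while the next type's profitability exceeds the intake rate on those already taken.
Rate on top 1: 0.4403. D: 1 > 0.4403 → include.
Rate on top 2: 0.6999. H: 0.394 < 0.6999 → exclude; stop.
Optimal diet: B, D — 2 of 3 types.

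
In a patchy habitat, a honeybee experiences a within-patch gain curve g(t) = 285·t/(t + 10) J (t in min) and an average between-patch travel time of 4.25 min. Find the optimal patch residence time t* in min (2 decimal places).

6.52 min

Maximise g(t)/(T+t): set derivative to zero → g'(t)(T+t) = g(t).
g'(t) = 285·10/(t + 10)². Setting 285·10/(t+10)² = 285t/[(t+10)(4.25+t)] gives 10(4.25+t) = t(t+10), so t² = 10×4.25 = 42.5.
t* = √42.5 = 6.519 min.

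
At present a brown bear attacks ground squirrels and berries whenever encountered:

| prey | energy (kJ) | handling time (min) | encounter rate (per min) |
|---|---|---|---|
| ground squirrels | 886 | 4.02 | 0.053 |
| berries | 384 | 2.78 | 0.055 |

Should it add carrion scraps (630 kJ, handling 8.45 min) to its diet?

Yes

Intake rate on the current diet: R = (0.053×886 + 0.055×384) / (1 + 0.053×4.02 + 0.055×2.78) = 68.08/1.366 = 49.84 kJ/min.
Profitability of carrion scraps: 630/8.45 = 74.56 kJ/min.
74.56 > 49.84, so adding carrion scraps raises the average — include it.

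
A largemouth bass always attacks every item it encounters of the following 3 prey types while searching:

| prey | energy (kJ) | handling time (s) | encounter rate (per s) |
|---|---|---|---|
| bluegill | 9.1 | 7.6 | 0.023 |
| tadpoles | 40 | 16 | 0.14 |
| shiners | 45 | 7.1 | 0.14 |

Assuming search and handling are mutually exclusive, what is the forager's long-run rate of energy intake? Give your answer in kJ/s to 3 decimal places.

2.747 kJ/s

R = Σλ_iE_i / (1 + Σλ_ih_i)
Numerator: 0.023×9.1 + 0.14×40 + 0.14×45 = 12.11
Denominator: 1 + 0.023×7.6 + 0.14×16 + 0.14×7.1 = 4.409
R = 12.11/4.409 = 2.747 kJ/s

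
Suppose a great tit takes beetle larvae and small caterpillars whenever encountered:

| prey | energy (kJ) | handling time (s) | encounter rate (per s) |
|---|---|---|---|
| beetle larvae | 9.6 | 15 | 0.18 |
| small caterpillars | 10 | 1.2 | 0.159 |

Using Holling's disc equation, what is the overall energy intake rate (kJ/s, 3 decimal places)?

Energy encountered per unit search time: 0.18×9.6 + 0.159×10 = 3.318 kJ/s.
Handling time per unit search time: 0.18×15 + 0.159×1.2 = 2.891.
Rate = 3.318/(1 + 2.891) = 0.8528 kJ/s.

0.853 kJ/s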